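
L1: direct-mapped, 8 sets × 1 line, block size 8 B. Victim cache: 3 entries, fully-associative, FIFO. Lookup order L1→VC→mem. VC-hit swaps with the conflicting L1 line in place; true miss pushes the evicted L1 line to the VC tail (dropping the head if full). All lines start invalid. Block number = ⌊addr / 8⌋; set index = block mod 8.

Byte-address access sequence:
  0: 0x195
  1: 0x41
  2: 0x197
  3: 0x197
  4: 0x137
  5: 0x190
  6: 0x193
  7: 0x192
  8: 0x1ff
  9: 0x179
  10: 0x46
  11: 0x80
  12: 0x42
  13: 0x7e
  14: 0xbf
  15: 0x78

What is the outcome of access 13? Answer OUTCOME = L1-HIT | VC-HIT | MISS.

OUTCOME = MISS

0: 0x195 (blk 50, set 2) → MISS  vc=[]
1: 0x41 (blk 8, set 0) → MISS  vc=[]
2: 0x197 (blk 50, set 2) → L1-HIT  vc=[]
3: 0x197 (blk 50, set 2) → L1-HIT  vc=[]
4: 0x137 (blk 38, set 6) → MISS  vc=[]
5: 0x190 (blk 50, set 2) → L1-HIT  vc=[]
6: 0x193 (blk 50, set 2) → L1-HIT  vc=[]
7: 0x192 (blk 50, set 2) → L1-HIT  vc=[]
8: 0x1ff (blk 63, set 7) → MISS  vc=[]
9: 0x179 (blk 47, set 7) → MISS  vc=[63]
10: 0x46 (blk 8, set 0) → L1-HIT  vc=[63]
11: 0x80 (blk 16, set 0) → MISS  vc=[63, 8]
12: 0x42 (blk 8, set 0) → VC-HIT  vc=[63, 16]
13: 0x7e (blk 15, set 7) → MISS  vc=[63, 16, 47]
14: 0xbf (blk 23, set 7) → MISS  vc=[16, 47, 15]
15: 0x78 (blk 15, set 7) → VC-HIT  vc=[16, 47, 23]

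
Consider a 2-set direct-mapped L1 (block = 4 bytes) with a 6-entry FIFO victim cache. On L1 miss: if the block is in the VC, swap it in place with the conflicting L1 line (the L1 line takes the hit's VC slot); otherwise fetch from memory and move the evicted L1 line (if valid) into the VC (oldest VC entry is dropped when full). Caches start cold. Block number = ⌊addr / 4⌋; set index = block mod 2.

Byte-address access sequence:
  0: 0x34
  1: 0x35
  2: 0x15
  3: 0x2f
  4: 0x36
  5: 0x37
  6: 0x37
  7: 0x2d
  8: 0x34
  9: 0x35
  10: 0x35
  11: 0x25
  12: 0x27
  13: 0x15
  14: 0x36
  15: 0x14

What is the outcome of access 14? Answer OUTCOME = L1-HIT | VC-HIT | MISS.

OUTCOME = VC-HIT

0: 0x34 (blk 13, set 1) → MISS  vc=[]
1: 0x35 (blk 13, set 1) → L1-HIT  vc=[]
2: 0x15 (blk 5, set 1) → MISS  vc=[13]
3: 0x2f (blk 11, set 1) → MISS  vc=[13, 5]
4: 0x36 (blk 13, set 1) → VC-HIT  vc=[11, 5]
5: 0x37 (blk 13, set 1) → L1-HIT  vc=[11, 5]
6: 0x37 (blk 13, set 1) → L1-HIT  vc=[11, 5]
7: 0x2d (blk 11, set 1) → VC-HIT  vc=[13, 5]
8: 0x34 (blk 13, set 1) → VC-HIT  vc=[11, 5]
9: 0x35 (blk 13, set 1) → L1-HIT  vc=[11, 5]
10: 0x35 (blk 13, set 1) → L1-HIT  vc=[11, 5]
11: 0x25 (blk 9, set 1) → MISS  vc=[11, 5, 13]
12: 0x27 (blk 9, set 1) → L1-HIT  vc=[11, 5, 13]
13: 0x15 (blk 5, set 1) → VC-HIT  vc=[11, 9, 13]
14: 0x36 (blk 13, set 1) → VC-HIT  vc=[11, 9, 5]
15: 0x14 (blk 5, set 1) → VC-HIT  vc=[11, 9, 13]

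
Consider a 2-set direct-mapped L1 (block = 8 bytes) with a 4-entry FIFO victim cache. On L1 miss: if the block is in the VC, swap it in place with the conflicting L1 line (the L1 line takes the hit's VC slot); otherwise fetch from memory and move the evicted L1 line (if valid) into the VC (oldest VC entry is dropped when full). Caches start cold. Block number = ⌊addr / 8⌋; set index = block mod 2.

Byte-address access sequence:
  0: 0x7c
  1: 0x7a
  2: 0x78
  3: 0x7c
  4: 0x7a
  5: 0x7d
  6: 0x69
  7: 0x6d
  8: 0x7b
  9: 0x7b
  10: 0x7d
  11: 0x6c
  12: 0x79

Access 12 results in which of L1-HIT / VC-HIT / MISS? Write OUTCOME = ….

OUTCOME = VC-HIT

  [0] addr=0x7c blk=15 s=1: MISS | VC []
  [1] addr=0x7a blk=15 s=1: L1-HIT | VC []
  [2] addr=0x78 blk=15 s=1: L1-HIT | VC []
  [3] addr=0x7c blk=15 s=1: L1-HIT | VC []
  [4] addr=0x7a blk=15 s=1: L1-HIT | VC []
  [5] addr=0x7d blk=15 s=1: L1-HIT | VC []
  [6] addr=0x69 blk=13 s=1: MISS | VC [15]
  [7] addr=0x6d blk=13 s=1: L1-HIT | VC [15]
  [8] addr=0x7b blk=15 s=1: VC-HIT | VC [13]
  [9] addr=0x7b blk=15 s=1: L1-HIT | VC [13]
  [10] addr=0x7d blk=15 s=1: L1-HIT | VC [13]
  [11] addr=0x6c blk=13 s=1: VC-HIT | VC [15]
  [12] addr=0x79 blk=15 s=1: VC-HIT | VC [13]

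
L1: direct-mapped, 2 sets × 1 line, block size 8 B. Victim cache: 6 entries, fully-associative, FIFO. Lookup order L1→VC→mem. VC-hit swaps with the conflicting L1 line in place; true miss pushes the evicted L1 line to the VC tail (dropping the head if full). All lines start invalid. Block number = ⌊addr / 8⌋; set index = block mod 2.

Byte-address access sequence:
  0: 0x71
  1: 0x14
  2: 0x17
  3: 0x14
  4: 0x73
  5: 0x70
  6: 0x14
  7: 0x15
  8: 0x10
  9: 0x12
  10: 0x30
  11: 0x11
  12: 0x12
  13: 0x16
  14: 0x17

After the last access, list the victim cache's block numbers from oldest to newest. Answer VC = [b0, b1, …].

VC = [14, 6]

  [0] addr=0x71 blk=14 s=0: MISS | VC []
  [1] addr=0x14 blk=2 s=0: MISS | VC [14]
  [2] addr=0x17 blk=2 s=0: L1-HIT | VC [14]
  [3] addr=0x14 blk=2 s=0: L1-HIT | VC [14]
  [4] addr=0x73 blk=14 s=0: VC-HIT | VC [2]
  [5] addr=0x70 blk=14 s=0: L1-HIT | VC [2]
  [6] addr=0x14 blk=2 s=0: VC-HIT | VC [14]
  [7] addr=0x15 blk=2 s=0: L1-HIT | VC [14]
  [8] addr=0x10 blk=2 s=0: L1-HIT | VC [14]
  [9] addr=0x12 blk=2 s=0: L1-HIT | VC [14]
  [10] addr=0x30 blk=6 s=0: MISS | VC [14, 2]
  [11] addr=0x11 blk=2 s=0: VC-HIT | VC [14, 6]
  [12] addr=0x12 blk=2 s=0: L1-HIT | VC [14, 6]
  [13] addr=0x16 blk=2 s=0: L1-HIT | VC [14, 6]
  [14] addr=0x17 blk=2 s=0: L1-HIT | VC [14, 6]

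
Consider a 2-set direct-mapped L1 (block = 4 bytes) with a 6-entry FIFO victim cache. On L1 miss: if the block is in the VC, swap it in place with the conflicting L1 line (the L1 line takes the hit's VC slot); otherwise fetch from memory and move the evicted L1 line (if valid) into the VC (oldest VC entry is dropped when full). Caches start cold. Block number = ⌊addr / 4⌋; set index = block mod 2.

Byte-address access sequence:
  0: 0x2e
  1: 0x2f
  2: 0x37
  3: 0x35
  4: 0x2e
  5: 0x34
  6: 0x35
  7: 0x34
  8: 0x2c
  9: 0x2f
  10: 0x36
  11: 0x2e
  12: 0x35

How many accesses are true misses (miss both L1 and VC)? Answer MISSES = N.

MISSES = 2

0: 0x2e (blk 11, set 1) → MISS  vc=[]
1: 0x2f (blk 11, set 1) → L1-HIT  vc=[]
2: 0x37 (blk 13, set 1) → MISS  vc=[11]
3: 0x35 (blk 13, set 1) → L1-HIT  vc=[11]
4: 0x2e (blk 11, set 1) → VC-HIT  vc=[13]
5: 0x34 (blk 13, set 1) → VC-HIT  vc=[11]
6: 0x35 (blk 13, set 1) → L1-HIT  vc=[11]
7: 0x34 (blk 13, set 1) → L1-HIT  vc=[11]
8: 0x2c (blk 11, set 1) → VC-HIT  vc=[13]
9: 0x2f (blk 11, set 1) → L1-HIT  vc=[13]
10: 0x36 (blk 13, set 1) → VC-HIT  vc=[11]
11: 0x2e (blk 11, set 1) → VC-HIT  vc=[13]
12: 0x35 (blk 13, set 1) → VC-HIT  vc=[11]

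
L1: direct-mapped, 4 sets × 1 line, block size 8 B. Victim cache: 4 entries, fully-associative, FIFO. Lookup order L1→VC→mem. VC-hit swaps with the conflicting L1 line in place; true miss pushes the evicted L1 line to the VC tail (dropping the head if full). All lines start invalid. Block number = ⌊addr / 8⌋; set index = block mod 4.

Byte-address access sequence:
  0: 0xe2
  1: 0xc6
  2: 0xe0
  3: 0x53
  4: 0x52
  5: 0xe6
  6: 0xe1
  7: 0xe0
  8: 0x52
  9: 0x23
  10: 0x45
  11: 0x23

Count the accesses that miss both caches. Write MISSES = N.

MISSES = 5

0: 0xe2 (blk 28, set 0) → MISS  vc=[]
1: 0xc6 (blk 24, set 0) → MISS  vc=[28]
2: 0xe0 (blk 28, set 0) → VC-HIT  vc=[24]
3: 0x53 (blk 10, set 2) → MISS  vc=[24]
4: 0x52 (blk 10, set 2) → L1-HIT  vc=[24]
5: 0xe6 (blk 28, set 0) → L1-HIT  vc=[24]
6: 0xe1 (blk 28, set 0) → L1-HIT  vc=[24]
7: 0xe0 (blk 28, set 0) → L1-HIT  vc=[24]
8: 0x52 (blk 10, set 2) → L1-HIT  vc=[24]
9: 0x23 (blk 4, set 0) → MISS  vc=[24, 28]
10: 0x45 (blk 8, set 0) → MISS  vc=[24, 28, 4]
11: 0x23 (blk 4, set 0) → VC-HIT  vc=[24, 28, 8]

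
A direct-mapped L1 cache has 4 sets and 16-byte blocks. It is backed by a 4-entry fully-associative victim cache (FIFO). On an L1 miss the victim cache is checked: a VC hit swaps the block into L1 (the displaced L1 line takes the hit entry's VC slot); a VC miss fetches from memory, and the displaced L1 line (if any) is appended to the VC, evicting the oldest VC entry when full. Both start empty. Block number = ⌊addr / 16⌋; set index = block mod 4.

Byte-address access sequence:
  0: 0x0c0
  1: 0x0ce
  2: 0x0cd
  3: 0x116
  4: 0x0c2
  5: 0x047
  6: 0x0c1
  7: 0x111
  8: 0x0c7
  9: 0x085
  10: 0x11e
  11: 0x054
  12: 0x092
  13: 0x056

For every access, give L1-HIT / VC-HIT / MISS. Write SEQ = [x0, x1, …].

0: 0xc0 (blk 12, set 0) → MISS  vc=[]
1: 0xce (blk 12, set 0) → L1-HIT  vc=[]
2: 0xcd (blk 12, set 0) → L1-HIT  vc=[]
3: 0x116 (blk 17, set 1) → MISS  vc=[]
4: 0xc2 (blk 12, set 0) → L1-HIT  vc=[]
5: 0x47 (blk 4, set 0) → MISS  vc=[12]
6: 0xc1 (blk 12, set 0) → VC-HIT  vc=[4]
7: 0x111 (blk 17, set 1) → L1-HIT  vc=[4]
8: 0xc7 (blk 12, set 0) → L1-HIT  vc=[4]
9: 0x85 (blk 8, set 0) → MISS  vc=[4, 12]
10: 0x11e (blk 17, set 1) → L1-HIT  vc=[4, 12]
11: 0x54 (blk 5, set 1) → MISS  vc=[4, 12, 17]
12: 0x92 (blk 9, set 1) → MISS  vc=[4, 12, 17, 5]
13: 0x56 (blk 5, set 1) → VC-HIT  vc=[4, 12, 17, 9]

SEQ = [MISS, L1-HIT, L1-HIT, MISS, L1-HIT, MISS, VC-HIT, L1-HIT, L1-HIT, MISS, L1-HIT, MISS, MISS, VC-HIT]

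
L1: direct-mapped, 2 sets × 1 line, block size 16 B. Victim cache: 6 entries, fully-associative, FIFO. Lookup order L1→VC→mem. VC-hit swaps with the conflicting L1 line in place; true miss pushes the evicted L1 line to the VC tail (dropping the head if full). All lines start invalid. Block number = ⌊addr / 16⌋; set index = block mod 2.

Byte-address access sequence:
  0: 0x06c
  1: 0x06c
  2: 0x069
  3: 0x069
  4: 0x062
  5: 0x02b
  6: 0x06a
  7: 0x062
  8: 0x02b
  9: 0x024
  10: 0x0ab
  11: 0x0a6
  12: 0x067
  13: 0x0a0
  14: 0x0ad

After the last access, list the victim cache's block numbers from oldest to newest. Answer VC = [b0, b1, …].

0: 0x6c (blk 6, set 0) → MISS  vc=[]
1: 0x6c (blk 6, set 0) → L1-HIT  vc=[]
2: 0x69 (blk 6, set 0) → L1-HIT  vc=[]
3: 0x69 (blk 6, set 0) → L1-HIT  vc=[]
4: 0x62 (blk 6, set 0) → L1-HIT  vc=[]
5: 0x2b (blk 2, set 0) → MISS  vc=[6]
6: 0x6a (blk 6, set 0) → VC-HIT  vc=[2]
7: 0x62 (blk 6, set 0) → L1-HIT  vc=[2]
8: 0x2b (blk 2, set 0) → VC-HIT  vc=[6]
9: 0x24 (blk 2, set 0) → L1-HIT  vc=[6]
10: 0xab (blk 10, set 0) → MISS  vc=[6, 2]
11: 0xa6 (blk 10, set 0) → L1-HIT  vc=[6, 2]
12: 0x67 (blk 6, set 0) → VC-HIT  vc=[10, 2]
13: 0xa0 (blk 10, set 0) → VC-HIT  vc=[6, 2]
14: 0xad (blk 10, set 0) → L1-HIT  vc=[6, 2]

VC = [6, 2]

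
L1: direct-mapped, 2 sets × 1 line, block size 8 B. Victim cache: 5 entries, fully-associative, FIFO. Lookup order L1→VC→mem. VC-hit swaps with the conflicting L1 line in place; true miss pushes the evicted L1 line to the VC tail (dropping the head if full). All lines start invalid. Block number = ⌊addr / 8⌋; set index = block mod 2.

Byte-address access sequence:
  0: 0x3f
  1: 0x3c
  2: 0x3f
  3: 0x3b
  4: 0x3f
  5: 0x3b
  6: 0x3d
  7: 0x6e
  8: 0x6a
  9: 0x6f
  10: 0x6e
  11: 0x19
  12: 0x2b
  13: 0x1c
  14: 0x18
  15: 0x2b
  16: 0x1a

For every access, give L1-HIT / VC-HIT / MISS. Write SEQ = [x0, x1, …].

SEQ = [MISS, L1-HIT, L1-HIT, L1-HIT, L1-HIT, L1-HIT, L1-HIT, MISS, L1-HIT, L1-HIT, L1-HIT, MISS, MISS, VC-HIT, L1-HIT, VC-HIT, VC-HIT]

#0 0x3f→b7/s1 MISS; vc=[]
#1 0x3c→b7/s1 L1-HIT; vc=[]
#2 0x3f→b7/s1 L1-HIT; vc=[]
#3 0x3b→b7/s1 L1-HIT; vc=[]
#4 0x3f→b7/s1 L1-HIT; vc=[]
#5 0x3b→b7/s1 L1-HIT; vc=[]
#6 0x3d→b7/s1 L1-HIT; vc=[]
#7 0x6e→b13/s1 MISS; vc=[7]
#8 0x6a→b13/s1 L1-HIT; vc=[7]
#9 0x6f→b13/s1 L1-HIT; vc=[7]
#10 0x6e→b13/s1 L1-HIT; vc=[7]
#11 0x19→b3/s1 MISS; vc=[7,13]
#12 0x2b→b5/s1 MISS; vc=[7,13,3]
#13 0x1c→b3/s1 VC-HIT; vc=[7,13,5]
#14 0x18→b3/s1 L1-HIT; vc=[7,13,5]
#15 0x2b→b5/s1 VC-HIT; vc=[7,13,3]
#16 0x1a→b3/s1 VC-HIT; vc=[7,13,5]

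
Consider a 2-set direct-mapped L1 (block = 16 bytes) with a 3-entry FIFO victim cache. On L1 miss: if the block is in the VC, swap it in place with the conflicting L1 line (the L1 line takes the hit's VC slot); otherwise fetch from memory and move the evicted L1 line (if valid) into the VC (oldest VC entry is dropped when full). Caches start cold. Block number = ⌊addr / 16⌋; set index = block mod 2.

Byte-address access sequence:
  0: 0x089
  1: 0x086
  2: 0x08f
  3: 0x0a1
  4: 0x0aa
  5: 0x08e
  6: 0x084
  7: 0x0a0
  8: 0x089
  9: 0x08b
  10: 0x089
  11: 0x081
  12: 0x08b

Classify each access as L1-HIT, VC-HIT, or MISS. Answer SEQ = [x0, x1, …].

SEQ = [MISS, L1-HIT, L1-HIT, MISS, L1-HIT, VC-HIT, L1-HIT, VC-HIT, VC-HIT, L1-HIT, L1-HIT, L1-HIT, L1-HIT]

  [0] addr=0x89 blk=8 s=0: MISS | VC []
  [1] addr=0x86 blk=8 s=0: L1-HIT | VC []
  [2] addr=0x8f blk=8 s=0: L1-HIT | VC []
  [3] addr=0xa1 blk=10 s=0: MISS | VC [8]
  [4] addr=0xaa blk=10 s=0: L1-HIT | VC [8]
  [5] addr=0x8e blk=8 s=0: VC-HIT | VC [10]
  [6] addr=0x84 blk=8 s=0: L1-HIT | VC [10]
  [7] addr=0xa0 blk=10 s=0: VC-HIT | VC [8]
  [8] addr=0x89 blk=8 s=0: VC-HIT | VC [10]
  [9] addr=0x8b blk=8 s=0: L1-HIT | VC [10]
  [10] addr=0x89 blk=8 s=0: L1-HIT | VC [10]
  [11] addr=0x81 blk=8 s=0: L1-HIT | VC [10]
  [12] addr=0x8b blk=8 s=0: L1-HIT | VC [10]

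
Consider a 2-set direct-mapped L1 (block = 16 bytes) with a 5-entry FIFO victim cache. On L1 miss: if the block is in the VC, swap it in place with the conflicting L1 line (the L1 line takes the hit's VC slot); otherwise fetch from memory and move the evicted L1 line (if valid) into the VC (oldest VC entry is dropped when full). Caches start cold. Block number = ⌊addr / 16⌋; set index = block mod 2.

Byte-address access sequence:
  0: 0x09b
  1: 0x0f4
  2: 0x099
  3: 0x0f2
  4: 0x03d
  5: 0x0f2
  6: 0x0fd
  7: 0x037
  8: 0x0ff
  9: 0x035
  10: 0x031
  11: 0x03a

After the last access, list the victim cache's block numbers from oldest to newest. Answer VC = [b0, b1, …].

0: 0x9b (blk 9, set 1) → MISS  vc=[]
1: 0xf4 (blk 15, set 1) → MISS  vc=[9]
2: 0x99 (blk 9, set 1) → VC-HIT  vc=[15]
3: 0xf2 (blk 15, set 1) → VC-HIT  vc=[9]
4: 0x3d (blk 3, set 1) → MISS  vc=[9, 15]
5: 0xf2 (blk 15, set 1) → VC-HIT  vc=[9, 3]
6: 0xfd (blk 15, set 1) → L1-HIT  vc=[9, 3]
7: 0x37 (blk 3, set 1) → VC-HIT  vc=[9, 15]
8: 0xff (blk 15, set 1) → VC-HIT  vc=[9, 3]
9: 0x35 (blk 3, set 1) → VC-HIT  vc=[9, 15]
10: 0x31 (blk 3, set 1) → L1-HIT  vc=[9, 15]
11: 0x3a (blk 3, set 1) → L1-HIT  vc=[9, 15]

VC = [9, 15]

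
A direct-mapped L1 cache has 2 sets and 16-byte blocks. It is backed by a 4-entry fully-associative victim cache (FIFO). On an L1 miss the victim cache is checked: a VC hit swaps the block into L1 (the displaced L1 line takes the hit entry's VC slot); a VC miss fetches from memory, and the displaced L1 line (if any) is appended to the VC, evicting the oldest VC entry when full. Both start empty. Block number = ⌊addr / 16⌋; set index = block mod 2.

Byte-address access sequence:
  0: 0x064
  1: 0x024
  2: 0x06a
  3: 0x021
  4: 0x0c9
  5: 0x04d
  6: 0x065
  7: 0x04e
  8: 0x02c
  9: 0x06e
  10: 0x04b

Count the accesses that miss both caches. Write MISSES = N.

MISSES = 4

#0 0x64→b6/s0 MISS; vc=[]
#1 0x24→b2/s0 MISS; vc=[6]
#2 0x6a→b6/s0 VC-HIT; vc=[2]
#3 0x21→b2/s0 VC-HIT; vc=[6]
#4 0xc9→b12/s0 MISS; vc=[6,2]
#5 0x4d→b4/s0 MISS; vc=[6,2,12]
#6 0x65→b6/s0 VC-HIT; vc=[4,2,12]
#7 0x4e→b4/s0 VC-HIT; vc=[6,2,12]
#8 0x2c→b2/s0 VC-HIT; vc=[6,4,12]
#9 0x6e→b6/s0 VC-HIT; vc=[2,4,12]
#10 0x4b→b4/s0 VC-HIT; vc=[2,6,12]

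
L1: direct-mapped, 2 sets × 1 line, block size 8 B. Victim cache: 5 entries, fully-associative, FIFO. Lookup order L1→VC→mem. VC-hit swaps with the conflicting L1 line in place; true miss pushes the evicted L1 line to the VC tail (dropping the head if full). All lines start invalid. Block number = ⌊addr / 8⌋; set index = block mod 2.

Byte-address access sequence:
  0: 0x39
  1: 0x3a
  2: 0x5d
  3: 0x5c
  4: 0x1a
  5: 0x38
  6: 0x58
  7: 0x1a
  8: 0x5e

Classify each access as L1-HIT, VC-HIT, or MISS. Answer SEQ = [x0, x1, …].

#0 0x39→b7/s1 MISS; vc=[]
#1 0x3a→b7/s1 L1-HIT; vc=[]
#2 0x5d→b11/s1 MISS; vc=[7]
#3 0x5c→b11/s1 L1-HIT; vc=[7]
#4 0x1a→b3/s1 MISS; vc=[7,11]
#5 0x38→b7/s1 VC-HIT; vc=[3,11]
#6 0x58→b11/s1 VC-HIT; vc=[3,7]
#7 0x1a→b3/s1 VC-HIT; vc=[11,7]
#8 0x5e→b11/s1 VC-HIT; vc=[3,7]

SEQ = [MISS, L1-HIT, MISS, L1-HIT, MISS, VC-HIT, VC-HIT, VC-HIT, VC-HIT]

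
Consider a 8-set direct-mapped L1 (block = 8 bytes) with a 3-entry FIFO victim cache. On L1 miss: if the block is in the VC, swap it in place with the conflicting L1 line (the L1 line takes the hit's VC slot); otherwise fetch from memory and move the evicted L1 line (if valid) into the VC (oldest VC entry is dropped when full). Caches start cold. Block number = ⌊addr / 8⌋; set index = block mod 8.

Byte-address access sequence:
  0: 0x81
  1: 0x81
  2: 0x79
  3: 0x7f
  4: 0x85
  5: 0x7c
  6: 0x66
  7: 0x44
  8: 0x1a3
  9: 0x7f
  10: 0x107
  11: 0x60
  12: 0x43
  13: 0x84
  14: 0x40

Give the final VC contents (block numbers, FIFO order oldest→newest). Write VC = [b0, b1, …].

#0 0x81→b16/s0 MISS; vc=[]
#1 0x81→b16/s0 L1-HIT; vc=[]
#2 0x79→b15/s7 MISS; vc=[]
#3 0x7f→b15/s7 L1-HIT; vc=[]
#4 0x85→b16/s0 L1-HIT; vc=[]
#5 0x7c→b15/s7 L1-HIT; vc=[]
#6 0x66→b12/s4 MISS; vc=[]
#7 0x44→b8/s0 MISS; vc=[16]
#8 0x1a3→b52/s4 MISS; vc=[16,12]
#9 0x7f→b15/s7 L1-HIT; vc=[16,12]
#10 0x107→b32/s0 MISS; vc=[16,12,8]
#11 0x60→b12/s4 VC-HIT; vc=[16,52,8]
#12 0x43→b8/s0 VC-HIT; vc=[16,52,32]
#13 0x84→b16/s0 VC-HIT; vc=[8,52,32]
#14 0x40→b8/s0 VC-HIT; vc=[16,52,32]

VC = [16, 52, 32]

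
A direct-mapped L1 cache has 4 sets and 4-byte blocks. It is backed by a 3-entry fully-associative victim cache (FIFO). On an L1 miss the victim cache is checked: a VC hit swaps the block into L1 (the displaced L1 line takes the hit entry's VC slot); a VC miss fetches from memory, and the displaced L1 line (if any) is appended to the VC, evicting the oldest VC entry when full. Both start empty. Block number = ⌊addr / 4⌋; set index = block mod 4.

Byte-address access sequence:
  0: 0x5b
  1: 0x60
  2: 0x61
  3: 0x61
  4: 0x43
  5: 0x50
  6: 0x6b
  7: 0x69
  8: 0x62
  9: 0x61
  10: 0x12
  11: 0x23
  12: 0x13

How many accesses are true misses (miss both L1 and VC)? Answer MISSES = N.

MISSES = 7

  [0] addr=0x5b blk=22 s=2: MISS | VC []
  [1] addr=0x60 blk=24 s=0: MISS | VC []
  [2] addr=0x61 blk=24 s=0: L1-HIT | VC []
  [3] addr=0x61 blk=24 s=0: L1-HIT | VC []
  [4] addr=0x43 blk=16 s=0: MISS | VC [24]
  [5] addr=0x50 blk=20 s=0: MISS | VC [24, 16]
  [6] addr=0x6b blk=26 s=2: MISS | VC [24, 16, 22]
  [7] addr=0x69 blk=26 s=2: L1-HIT | VC [24, 16, 22]
  [8] addr=0x62 blk=24 s=0: VC-HIT | VC [20, 16, 22]
  [9] addr=0x61 blk=24 s=0: L1-HIT | VC [20, 16, 22]
  [10] addr=0x12 blk=4 s=0: MISS | VC [16, 22, 24]
  [11] addr=0x23 blk=8 s=0: MISS | VC [22, 24, 4]
  [12] addr=0x13 blk=4 s=0: VC-HIT | VC [22, 24, 8]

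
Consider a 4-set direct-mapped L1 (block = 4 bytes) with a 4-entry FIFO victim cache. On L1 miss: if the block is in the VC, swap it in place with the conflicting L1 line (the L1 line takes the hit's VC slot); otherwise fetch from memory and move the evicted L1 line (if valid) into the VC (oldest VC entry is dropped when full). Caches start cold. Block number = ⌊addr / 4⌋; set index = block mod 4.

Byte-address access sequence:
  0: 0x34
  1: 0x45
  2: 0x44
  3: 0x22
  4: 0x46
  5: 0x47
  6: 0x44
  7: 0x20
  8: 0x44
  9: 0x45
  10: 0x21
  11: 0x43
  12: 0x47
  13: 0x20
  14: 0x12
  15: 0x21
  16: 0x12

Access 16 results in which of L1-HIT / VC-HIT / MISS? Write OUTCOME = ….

OUTCOME = VC-HIT

0: 0x34 (blk 13, set 1) → MISS  vc=[]
1: 0x45 (blk 17, set 1) → MISS  vc=[13]
2: 0x44 (blk 17, set 1) → L1-HIT  vc=[13]
3: 0x22 (blk 8, set 0) → MISS  vc=[13]
4: 0x46 (blk 17, set 1) → L1-HIT  vc=[13]
5: 0x47 (blk 17, set 1) → L1-HIT  vc=[13]
6: 0x44 (blk 17, set 1) → L1-HIT  vc=[13]
7: 0x20 (blk 8, set 0) → L1-HIT  vc=[13]
8: 0x44 (blk 17, set 1) → L1-HIT  vc=[13]
9: 0x45 (blk 17, set 1) → L1-HIT  vc=[13]
10: 0x21 (blk 8, set 0) → L1-HIT  vc=[13]
11: 0x43 (blk 16, set 0) → MISS  vc=[13, 8]
12: 0x47 (blk 17, set 1) → L1-HIT  vc=[13, 8]
13: 0x20 (blk 8, set 0) → VC-HIT  vc=[13, 16]
14: 0x12 (blk 4, set 0) → MISS  vc=[13, 16, 8]
15: 0x21 (blk 8, set 0) → VC-HIT  vc=[13, 16, 4]
16: 0x12 (blk 4, set 0) → VC-HIT  vc=[13, 16, 8]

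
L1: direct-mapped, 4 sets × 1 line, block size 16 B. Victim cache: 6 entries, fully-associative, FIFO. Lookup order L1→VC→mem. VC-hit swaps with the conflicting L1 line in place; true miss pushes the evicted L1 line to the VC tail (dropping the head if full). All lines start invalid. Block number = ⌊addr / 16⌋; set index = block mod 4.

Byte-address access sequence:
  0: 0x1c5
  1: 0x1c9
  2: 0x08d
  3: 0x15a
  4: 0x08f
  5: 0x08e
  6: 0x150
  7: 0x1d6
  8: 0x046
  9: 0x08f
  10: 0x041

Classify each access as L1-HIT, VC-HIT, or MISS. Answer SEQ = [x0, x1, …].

0: 0x1c5 (blk 28, set 0) → MISS  vc=[]
1: 0x1c9 (blk 28, set 0) → L1-HIT  vc=[]
2: 0x8d (blk 8, set 0) → MISS  vc=[28]
3: 0x15a (blk 21, set 1) → MISS  vc=[28]
4: 0x8f (blk 8, set 0) → L1-HIT  vc=[28]
5: 0x8e (blk 8, set 0) → L1-HIT  vc=[28]
6: 0x150 (blk 21, set 1) → L1-HIT  vc=[28]
7: 0x1d6 (blk 29, set 1) → MISS  vc=[28, 21]
8: 0x46 (blk 4, set 0) → MISS  vc=[28, 21, 8]
9: 0x8f (blk 8, set 0) → VC-HIT  vc=[28, 21, 4]
10: 0x41 (blk 4, set 0) → VC-HIT  vc=[28, 21, 8]

SEQ = [MISS, L1-HIT, MISS, MISS, L1-HIT, L1-HIT, L1-HIT, MISS, MISS, VC-HIT, VC-HIT]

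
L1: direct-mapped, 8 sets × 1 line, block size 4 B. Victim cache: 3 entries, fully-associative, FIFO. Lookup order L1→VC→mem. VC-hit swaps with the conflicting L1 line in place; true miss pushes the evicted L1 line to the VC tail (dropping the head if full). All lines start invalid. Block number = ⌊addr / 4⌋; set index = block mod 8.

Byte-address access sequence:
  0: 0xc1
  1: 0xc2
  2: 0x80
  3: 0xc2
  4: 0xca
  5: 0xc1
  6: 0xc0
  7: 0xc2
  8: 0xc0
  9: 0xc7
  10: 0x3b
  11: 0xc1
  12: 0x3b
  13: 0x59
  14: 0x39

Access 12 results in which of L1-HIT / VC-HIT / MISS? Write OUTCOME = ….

OUTCOME = L1-HIT

  [0] addr=0xc1 blk=48 s=0: MISS | VC []
  [1] addr=0xc2 blk=48 s=0: L1-HIT | VC []
  [2] addr=0x80 blk=32 s=0: MISS | VC [48]
  [3] addr=0xc2 blk=48 s=0: VC-HIT | VC [32]
  [4] addr=0xca blk=50 s=2: MISS | VC [32]
  [5] addr=0xc1 blk=48 s=0: L1-HIT | VC [32]
  [6] addr=0xc0 blk=48 s=0: L1-HIT | VC [32]
  [7] addr=0xc2 blk=48 s=0: L1-HIT | VC [32]
  [8] addr=0xc0 blk=48 s=0: L1-HIT | VC [32]
  [9] addr=0xc7 blk=49 s=1: MISS | VC [32]
  [10] addr=0x3b blk=14 s=6: MISS | VC [32]
  [11] addr=0xc1 blk=48 s=0: L1-HIT | VC [32]
  [12] addr=0x3b blk=14 s=6: L1-HIT | VC [32]
  [13] addr=0x59 blk=22 s=6: MISS | VC [32, 14]
  [14] addr=0x39 blk=14 s=6: VC-HIT | VC [32, 22]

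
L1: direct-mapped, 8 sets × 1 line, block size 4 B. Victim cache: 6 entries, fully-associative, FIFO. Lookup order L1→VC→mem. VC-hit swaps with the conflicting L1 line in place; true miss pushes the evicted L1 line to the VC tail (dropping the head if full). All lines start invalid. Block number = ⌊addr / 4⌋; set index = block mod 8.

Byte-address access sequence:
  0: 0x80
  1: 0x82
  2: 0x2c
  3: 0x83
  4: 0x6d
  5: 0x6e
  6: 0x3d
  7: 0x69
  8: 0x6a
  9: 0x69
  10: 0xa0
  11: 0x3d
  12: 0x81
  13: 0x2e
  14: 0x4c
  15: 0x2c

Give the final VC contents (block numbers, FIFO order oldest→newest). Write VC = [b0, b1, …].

VC = [27, 40, 19]

#0 0x80→b32/s0 MISS; vc=[]
#1 0x82→b32/s0 L1-HIT; vc=[]
#2 0x2c→b11/s3 MISS; vc=[]
#3 0x83→b32/s0 L1-HIT; vc=[]
#4 0x6d→b27/s3 MISS; vc=[11]
#5 0x6e→b27/s3 L1-HIT; vc=[11]
#6 0x3d→b15/s7 MISS; vc=[11]
#7 0x69→b26/s2 MISS; vc=[11]
#8 0x6a→b26/s2 L1-HIT; vc=[11]
#9 0x69→b26/s2 L1-HIT; vc=[11]
#10 0xa0→b40/s0 MISS; vc=[11,32]
#11 0x3d→b15/s7 L1-HIT; vc=[11,32]
#12 0x81→b32/s0 VC-HIT; vc=[11,40]
#13 0x2e→b11/s3 VC-HIT; vc=[27,40]
#14 0x4c→b19/s3 MISS; vc=[27,40,11]
#15 0x2c→b11/s3 VC-HIT; vc=[27,40,19]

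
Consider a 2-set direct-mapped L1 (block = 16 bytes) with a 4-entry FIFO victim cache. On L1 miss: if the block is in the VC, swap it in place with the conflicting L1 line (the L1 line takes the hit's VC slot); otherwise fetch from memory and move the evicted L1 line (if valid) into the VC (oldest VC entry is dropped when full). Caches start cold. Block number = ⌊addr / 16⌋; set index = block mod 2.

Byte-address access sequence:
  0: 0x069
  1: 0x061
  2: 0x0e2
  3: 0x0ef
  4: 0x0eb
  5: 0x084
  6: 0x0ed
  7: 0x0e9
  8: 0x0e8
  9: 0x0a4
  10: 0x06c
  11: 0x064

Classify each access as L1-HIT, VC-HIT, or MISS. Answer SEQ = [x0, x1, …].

  [0] addr=0x69 blk=6 s=0: MISS | VC []
  [1] addr=0x61 blk=6 s=0: L1-HIT | VC []
  [2] addr=0xe2 blk=14 s=0: MISS | VC [6]
  [3] addr=0xef blk=14 s=0: L1-HIT | VC [6]
  [4] addr=0xeb blk=14 s=0: L1-HIT | VC [6]
  [5] addr=0x84 blk=8 s=0: MISS | VC [6, 14]
  [6] addr=0xed blk=14 s=0: VC-HIT | VC [6, 8]
  [7] addr=0xe9 blk=14 s=0: L1-HIT | VC [6, 8]
  [8] addr=0xe8 blk=14 s=0: L1-HIT | VC [6, 8]
  [9] addr=0xa4 blk=10 s=0: MISS | VC [6, 8, 14]
  [10] addr=0x6c blk=6 s=0: VC-HIT | VC [10, 8, 14]
  [11] addr=0x64 blk=6 s=0: L1-HIT | VC [10, 8, 14]

SEQ = [MISS, L1-HIT, MISS, L1-HIT, L1-HIT, MISS, VC-HIT, L1-HIT, L1-HIT, MISS, VC-HIT, L1-HIT]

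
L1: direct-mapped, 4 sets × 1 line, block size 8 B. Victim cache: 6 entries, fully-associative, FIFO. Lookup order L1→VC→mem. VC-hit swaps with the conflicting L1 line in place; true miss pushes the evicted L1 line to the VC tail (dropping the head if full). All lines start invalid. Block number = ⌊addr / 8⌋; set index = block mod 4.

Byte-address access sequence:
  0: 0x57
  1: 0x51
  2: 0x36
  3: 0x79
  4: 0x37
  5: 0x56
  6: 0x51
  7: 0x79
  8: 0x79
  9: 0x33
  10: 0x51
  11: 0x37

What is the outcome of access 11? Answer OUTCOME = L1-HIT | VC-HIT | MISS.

OUTCOME = VC-HIT

  [0] addr=0x57 blk=10 s=2: MISS | VC []
  [1] addr=0x51 blk=10 s=2: L1-HIT | VC []
  [2] addr=0x36 blk=6 s=2: MISS | VC [10]
  [3] addr=0x79 blk=15 s=3: MISS | VC [10]
  [4] addr=0x37 blk=6 s=2: L1-HIT | VC [10]
  [5] addr=0x56 blk=10 s=2: VC-HIT | VC [6]
  [6] addr=0x51 blk=10 s=2: L1-HIT | VC [6]
  [7] addr=0x79 blk=15 s=3: L1-HIT | VC [6]
  [8] addr=0x79 blk=15 s=3: L1-HIT | VC [6]
  [9] addr=0x33 blk=6 s=2: VC-HIT | VC [10]
  [10] addr=0x51 blk=10 s=2: VC-HIT | VC [6]
  [11] addr=0x37 blk=6 s=2: VC-HIT | VC [10]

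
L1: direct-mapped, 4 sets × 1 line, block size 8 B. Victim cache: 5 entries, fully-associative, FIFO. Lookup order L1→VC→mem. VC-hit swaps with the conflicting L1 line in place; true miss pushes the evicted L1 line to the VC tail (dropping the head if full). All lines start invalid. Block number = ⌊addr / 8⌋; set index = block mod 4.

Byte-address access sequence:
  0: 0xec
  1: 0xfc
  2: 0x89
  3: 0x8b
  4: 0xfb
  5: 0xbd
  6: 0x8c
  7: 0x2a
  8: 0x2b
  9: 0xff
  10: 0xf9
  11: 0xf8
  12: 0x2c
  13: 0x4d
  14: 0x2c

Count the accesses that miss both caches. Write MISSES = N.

  [0] addr=0xec blk=29 s=1: MISS | VC []
  [1] addr=0xfc blk=31 s=3: MISS | VC []
  [2] addr=0x89 blk=17 s=1: MISS | VC [29]
  [3] addr=0x8b blk=17 s=1: L1-HIT | VC [29]
  [4] addr=0xfb blk=31 s=3: L1-HIT | VC [29]
  [5] addr=0xbd blk=23 s=3: MISS | VC [29, 31]
  [6] addr=0x8c blk=17 s=1: L1-HIT | VC [29, 31]
  [7] addr=0x2a blk=5 s=1: MISS | VC [29, 31, 17]
  [8] addr=0x2b blk=5 s=1: L1-HIT | VC [29, 31, 17]
  [9] addr=0xff blk=31 s=3: VC-HIT | VC [29, 23, 17]
  [10] addr=0xf9 blk=31 s=3: L1-HIT | VC [29, 23, 17]
  [11] addr=0xf8 blk=31 s=3: L1-HIT | VC [29, 23, 17]
  [12] addr=0x2c blk=5 s=1: L1-HIT | VC [29, 23, 17]
  [13] addr=0x4d blk=9 s=1: MISS | VC [29, 23, 17, 5]
  [14] addr=0x2c blk=5 s=1: VC-HIT | VC [29, 23, 17, 9]

MISSES = 6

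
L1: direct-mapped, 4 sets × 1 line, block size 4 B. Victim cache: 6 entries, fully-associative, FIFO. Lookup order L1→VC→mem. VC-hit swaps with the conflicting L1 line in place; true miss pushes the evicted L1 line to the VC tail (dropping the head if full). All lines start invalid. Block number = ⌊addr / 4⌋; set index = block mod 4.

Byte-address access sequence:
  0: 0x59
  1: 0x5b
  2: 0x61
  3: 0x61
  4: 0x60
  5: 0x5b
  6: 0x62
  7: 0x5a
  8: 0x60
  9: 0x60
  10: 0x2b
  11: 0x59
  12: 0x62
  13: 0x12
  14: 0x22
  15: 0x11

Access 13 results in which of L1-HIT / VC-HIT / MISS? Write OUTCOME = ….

OUTCOME = MISS

0: 0x59 (blk 22, set 2) → MISS  vc=[]
1: 0x5b (blk 22, set 2) → L1-HIT  vc=[]
2: 0x61 (blk 24, set 0) → MISS  vc=[]
3: 0x61 (blk 24, set 0) → L1-HIT  vc=[]
4: 0x60 (blk 24, set 0) → L1-HIT  vc=[]
5: 0x5b (blk 22, set 2) → L1-HIT  vc=[]
6: 0x62 (blk 24, set 0) → L1-HIT  vc=[]
7: 0x5a (blk 22, set 2) → L1-HIT  vc=[]
8: 0x60 (blk 24, set 0) → L1-HIT  vc=[]
9: 0x60 (blk 24, set 0) → L1-HIT  vc=[]
10: 0x2b (blk 10, set 2) → MISS  vc=[22]
11: 0x59 (blk 22, set 2) → VC-HIT  vc=[10]
12: 0x62 (blk 24, set 0) → L1-HIT  vc=[10]
13: 0x12 (blk 4, set 0) → MISS  vc=[10, 24]
14: 0x22 (blk 8, set 0) → MISS  vc=[10, 24, 4]
15: 0x11 (blk 4, set 0) → VC-HIT  vc=[10, 24, 8]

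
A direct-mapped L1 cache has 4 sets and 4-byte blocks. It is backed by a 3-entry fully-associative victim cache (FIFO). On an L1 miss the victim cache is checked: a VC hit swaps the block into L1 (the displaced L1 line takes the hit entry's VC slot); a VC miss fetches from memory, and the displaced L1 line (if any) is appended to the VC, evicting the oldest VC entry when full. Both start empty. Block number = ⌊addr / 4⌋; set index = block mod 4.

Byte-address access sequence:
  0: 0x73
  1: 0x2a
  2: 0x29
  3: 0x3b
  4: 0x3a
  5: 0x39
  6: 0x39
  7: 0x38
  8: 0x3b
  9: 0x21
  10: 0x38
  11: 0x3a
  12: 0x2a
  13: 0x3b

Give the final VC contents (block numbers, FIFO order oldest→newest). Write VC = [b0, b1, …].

VC = [10, 28]

0: 0x73 (blk 28, set 0) → MISS  vc=[]
1: 0x2a (blk 10, set 2) → MISS  vc=[]
2: 0x29 (blk 10, set 2) → L1-HIT  vc=[]
3: 0x3b (blk 14, set 2) → MISS  vc=[10]
4: 0x3a (blk 14, set 2) → L1-HIT  vc=[10]
5: 0x39 (blk 14, set 2) → L1-HIT  vc=[10]
6: 0x39 (blk 14, set 2) → L1-HIT  vc=[10]
7: 0x38 (blk 14, set 2) → L1-HIT  vc=[10]
8: 0x3b (blk 14, set 2) → L1-HIT  vc=[10]
9: 0x21 (blk 8, set 0) → MISS  vc=[10, 28]
10: 0x38 (blk 14, set 2) → L1-HIT  vc=[10, 28]
11: 0x3a (blk 14, set 2) → L1-HIT  vc=[10, 28]
12: 0x2a (blk 10, set 2) → VC-HIT  vc=[14, 28]
13: 0x3b (blk 14, set 2) → VC-HIT  vc=[10, 28]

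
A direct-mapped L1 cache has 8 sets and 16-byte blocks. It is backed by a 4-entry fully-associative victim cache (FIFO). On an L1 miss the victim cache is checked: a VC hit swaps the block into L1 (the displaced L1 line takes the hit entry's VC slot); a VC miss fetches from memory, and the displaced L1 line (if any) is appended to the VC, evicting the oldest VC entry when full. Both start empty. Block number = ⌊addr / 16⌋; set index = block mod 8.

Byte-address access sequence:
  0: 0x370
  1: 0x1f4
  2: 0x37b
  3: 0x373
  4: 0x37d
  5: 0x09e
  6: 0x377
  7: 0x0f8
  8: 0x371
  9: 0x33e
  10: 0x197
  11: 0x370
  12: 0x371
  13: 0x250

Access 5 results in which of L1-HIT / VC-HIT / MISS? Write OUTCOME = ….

0: 0x370 (blk 55, set 7) → MISS  vc=[]
1: 0x1f4 (blk 31, set 7) → MISS  vc=[55]
2: 0x37b (blk 55, set 7) → VC-HIT  vc=[31]
3: 0x373 (blk 55, set 7) → L1-HIT  vc=[31]
4: 0x37d (blk 55, set 7) → L1-HIT  vc=[31]
5: 0x9e (blk 9, set 1) → MISS  vc=[31]
6: 0x377 (blk 55, set 7) → L1-HIT  vc=[31]
7: 0xf8 (blk 15, set 7) → MISS  vc=[31, 55]
8: 0x371 (blk 55, set 7) → VC-HIT  vc=[31, 15]
9: 0x33e (blk 51, set 3) → MISS  vc=[31, 15]
10: 0x197 (blk 25, set 1) → MISS  vc=[31, 15, 9]
11: 0x370 (blk 55, set 7) → L1-HIT  vc=[31, 15, 9]
12: 0x371 (blk 55, set 7) → L1-HIT  vc=[31, 15, 9]
13: 0x250 (blk 37, set 5) → MISS  vc=[31, 15, 9]

OUTCOME = MISS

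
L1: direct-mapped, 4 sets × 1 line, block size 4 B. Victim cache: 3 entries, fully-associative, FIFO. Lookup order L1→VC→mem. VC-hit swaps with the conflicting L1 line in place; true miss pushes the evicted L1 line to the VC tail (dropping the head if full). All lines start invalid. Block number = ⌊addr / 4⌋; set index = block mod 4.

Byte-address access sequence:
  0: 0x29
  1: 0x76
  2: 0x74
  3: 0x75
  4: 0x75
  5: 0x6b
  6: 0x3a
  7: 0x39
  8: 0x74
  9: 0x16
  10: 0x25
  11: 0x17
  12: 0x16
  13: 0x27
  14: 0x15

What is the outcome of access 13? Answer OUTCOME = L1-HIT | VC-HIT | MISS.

OUTCOME = VC-HIT

0: 0x29 (blk 10, set 2) → MISS  vc=[]
1: 0x76 (blk 29, set 1) → MISS  vc=[]
2: 0x74 (blk 29, set 1) → L1-HIT  vc=[]
3: 0x75 (blk 29, set 1) → L1-HIT  vc=[]
4: 0x75 (blk 29, set 1) → L1-HIT  vc=[]
5: 0x6b (blk 26, set 2) → MISS  vc=[10]
6: 0x3a (blk 14, set 2) → MISS  vc=[10, 26]
7: 0x39 (blk 14, set 2) → L1-HIT  vc=[10, 26]
8: 0x74 (blk 29, set 1) → L1-HIT  vc=[10, 26]
9: 0x16 (blk 5, set 1) → MISS  vc=[10, 26, 29]
10: 0x25 (blk 9, set 1) → MISS  vc=[26, 29, 5]
11: 0x17 (blk 5, set 1) → VC-HIT  vc=[26, 29, 9]
12: 0x16 (blk 5, set 1) → L1-HIT  vc=[26, 29, 9]
13: 0x27 (blk 9, set 1) → VC-HIT  vc=[26, 29, 5]
14: 0x15 (blk 5, set 1) → VC-HIT  vc=[26, 29, 9]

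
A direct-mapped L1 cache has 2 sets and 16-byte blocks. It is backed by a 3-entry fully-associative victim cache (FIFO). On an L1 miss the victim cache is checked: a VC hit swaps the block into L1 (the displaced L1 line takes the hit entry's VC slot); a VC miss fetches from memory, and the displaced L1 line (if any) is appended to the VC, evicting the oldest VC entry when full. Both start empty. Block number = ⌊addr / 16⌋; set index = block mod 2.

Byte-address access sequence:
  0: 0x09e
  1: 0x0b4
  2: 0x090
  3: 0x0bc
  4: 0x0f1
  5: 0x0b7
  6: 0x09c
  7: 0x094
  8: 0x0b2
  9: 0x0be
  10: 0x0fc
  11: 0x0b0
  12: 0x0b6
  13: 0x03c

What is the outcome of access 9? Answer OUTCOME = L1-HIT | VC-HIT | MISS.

0: 0x9e (blk 9, set 1) → MISS  vc=[]
1: 0xb4 (blk 11, set 1) → MISS  vc=[9]
2: 0x90 (blk 9, set 1) → VC-HIT  vc=[11]
3: 0xbc (blk 11, set 1) → VC-HIT  vc=[9]
4: 0xf1 (blk 15, set 1) → MISS  vc=[9, 11]
5: 0xb7 (blk 11, set 1) → VC-HIT  vc=[9, 15]
6: 0x9c (blk 9, set 1) → VC-HIT  vc=[11, 15]
7: 0x94 (blk 9, set 1) → L1-HIT  vc=[11, 15]
8: 0xb2 (blk 11, set 1) → VC-HIT  vc=[9, 15]
9: 0xbe (blk 11, set 1) → L1-HIT  vc=[9, 15]
10: 0xfc (blk 15, set 1) → VC-HIT  vc=[9, 11]
11: 0xb0 (blk 11, set 1) → VC-HIT  vc=[9, 15]
12: 0xb6 (blk 11, set 1) → L1-HIT  vc=[9, 15]
13: 0x3c (blk 3, set 1) → MISS  vc=[9, 15, 11]

OUTCOME = L1-HIT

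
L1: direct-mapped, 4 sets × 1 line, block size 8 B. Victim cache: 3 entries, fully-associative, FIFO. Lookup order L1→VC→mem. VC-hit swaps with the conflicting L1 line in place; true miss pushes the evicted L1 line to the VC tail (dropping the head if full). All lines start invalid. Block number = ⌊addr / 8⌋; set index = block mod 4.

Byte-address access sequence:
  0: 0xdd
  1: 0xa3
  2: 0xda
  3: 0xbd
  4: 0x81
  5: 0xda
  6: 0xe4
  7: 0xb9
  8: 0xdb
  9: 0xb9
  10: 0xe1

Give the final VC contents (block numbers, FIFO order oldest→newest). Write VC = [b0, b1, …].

VC = [27, 20, 16]

#0 0xdd→b27/s3 MISS; vc=[]
#1 0xa3→b20/s0 MISS; vc=[]
#2 0xda→b27/s3 L1-HIT; vc=[]
#3 0xbd→b23/s3 MISS; vc=[27]
#4 0x81→b16/s0 MISS; vc=[27,20]
#5 0xda→b27/s3 VC-HIT; vc=[23,20]
#6 0xe4→b28/s0 MISS; vc=[23,20,16]
#7 0xb9→b23/s3 VC-HIT; vc=[27,20,16]
#8 0xdb→b27/s3 VC-HIT; vc=[23,20,16]
#9 0xb9→b23/s3 VC-HIT; vc=[27,20,16]
#10 0xe1→b28/s0 L1-HIT; vc=[27,20,16]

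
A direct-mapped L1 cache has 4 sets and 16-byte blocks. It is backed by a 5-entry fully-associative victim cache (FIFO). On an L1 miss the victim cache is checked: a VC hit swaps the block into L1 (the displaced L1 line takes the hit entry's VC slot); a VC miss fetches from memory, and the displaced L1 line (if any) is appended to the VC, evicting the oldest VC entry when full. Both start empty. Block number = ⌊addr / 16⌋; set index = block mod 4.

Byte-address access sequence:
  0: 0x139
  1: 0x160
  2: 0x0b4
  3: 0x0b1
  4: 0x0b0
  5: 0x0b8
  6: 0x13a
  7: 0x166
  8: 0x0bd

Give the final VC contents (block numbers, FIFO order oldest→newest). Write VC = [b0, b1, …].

VC = [19]

#0 0x139→b19/s3 MISS; vc=[]
#1 0x160→b22/s2 MISS; vc=[]
#2 0xb4→b11/s3 MISS; vc=[19]
#3 0xb1→b11/s3 L1-HIT; vc=[19]
#4 0xb0→b11/s3 L1-HIT; vc=[19]
#5 0xb8→b11/s3 L1-HIT; vc=[19]
#6 0x13a→b19/s3 VC-HIT; vc=[11]
#7 0x166→b22/s2 L1-HIT; vc=[11]
#8 0xbd→b11/s3 VC-HIT; vc=[19]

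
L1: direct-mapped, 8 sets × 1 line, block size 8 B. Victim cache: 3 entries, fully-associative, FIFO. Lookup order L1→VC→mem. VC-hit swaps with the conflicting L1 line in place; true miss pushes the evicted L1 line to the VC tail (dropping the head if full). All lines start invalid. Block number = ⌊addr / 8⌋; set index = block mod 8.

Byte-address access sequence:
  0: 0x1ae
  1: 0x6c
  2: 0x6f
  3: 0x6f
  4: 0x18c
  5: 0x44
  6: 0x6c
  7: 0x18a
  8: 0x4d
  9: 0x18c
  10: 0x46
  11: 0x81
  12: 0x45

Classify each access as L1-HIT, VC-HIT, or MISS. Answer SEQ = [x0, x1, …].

  [0] addr=0x1ae blk=53 s=5: MISS | VC []
  [1] addr=0x6c blk=13 s=5: MISS | VC [53]
  [2] addr=0x6f blk=13 s=5: L1-HIT | VC [53]
  [3] addr=0x6f blk=13 s=5: L1-HIT | VC [53]
  [4] addr=0x18c blk=49 s=1: MISS | VC [53]
  [5] addr=0x44 blk=8 s=0: MISS | VC [53]
  [6] addr=0x6c blk=13 s=5: L1-HIT | VC [53]
  [7] addr=0x18a blk=49 s=1: L1-HIT | VC [53]
  [8] addr=0x4d blk=9 s=1: MISS | VC [53, 49]
  [9] addr=0x18c blk=49 s=1: VC-HIT | VC [53, 9]
  [10] addr=0x46 blk=8 s=0: L1-HIT | VC [53, 9]
  [11] addr=0x81 blk=16 s=0: MISS | VC [53, 9, 8]
  [12] addr=0x45 blk=8 s=0: VC-HIT | VC [53, 9, 16]

SEQ = [MISS, MISS, L1-HIT, L1-HIT, MISS, MISS, L1-HIT, L1-HIT, MISS, VC-HIT, L1-HIT, MISS, VC-HIT]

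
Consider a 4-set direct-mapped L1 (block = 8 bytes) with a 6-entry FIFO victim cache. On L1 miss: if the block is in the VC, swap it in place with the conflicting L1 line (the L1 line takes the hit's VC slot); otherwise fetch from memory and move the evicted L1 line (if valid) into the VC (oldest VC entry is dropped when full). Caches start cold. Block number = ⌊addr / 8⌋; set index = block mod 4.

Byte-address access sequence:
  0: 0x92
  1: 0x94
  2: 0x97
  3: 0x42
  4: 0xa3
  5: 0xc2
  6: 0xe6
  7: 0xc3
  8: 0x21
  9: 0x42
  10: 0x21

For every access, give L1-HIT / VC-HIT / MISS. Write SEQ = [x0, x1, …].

#0 0x92→b18/s2 MISS; vc=[]
#1 0x94→b18/s2 L1-HIT; vc=[]
#2 0x97→b18/s2 L1-HIT; vc=[]
#3 0x42→b8/s0 MISS; vc=[]
#4 0xa3→b20/s0 MISS; vc=[8]
#5 0xc2→b24/s0 MISS; vc=[8,20]
#6 0xe6→b28/s0 MISS; vc=[8,20,24]
#7 0xc3→b24/s0 VC-HIT; vc=[8,20,28]
#8 0x21→b4/s0 MISS; vc=[8,20,28,24]
#9 0x42→b8/s0 VC-HIT; vc=[4,20,28,24]
#10 0x21→b4/s0 VC-HIT; vc=[8,20,28,24]

SEQ = [MISS, L1-HIT, L1-HIT, MISS, MISS, MISS, MISS, VC-HIT, MISS, VC-HIT, VC-HIT]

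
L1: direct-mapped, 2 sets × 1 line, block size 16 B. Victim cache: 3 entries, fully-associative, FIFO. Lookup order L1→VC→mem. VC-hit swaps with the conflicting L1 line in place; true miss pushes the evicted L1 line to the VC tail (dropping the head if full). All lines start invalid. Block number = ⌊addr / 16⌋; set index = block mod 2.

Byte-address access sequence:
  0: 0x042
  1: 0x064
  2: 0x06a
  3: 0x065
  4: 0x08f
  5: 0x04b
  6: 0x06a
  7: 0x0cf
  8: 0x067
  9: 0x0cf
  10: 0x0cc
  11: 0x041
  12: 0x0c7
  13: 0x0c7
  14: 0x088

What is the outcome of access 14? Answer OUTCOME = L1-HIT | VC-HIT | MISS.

OUTCOME = VC-HIT

0: 0x42 (blk 4, set 0) → MISS  vc=[]
1: 0x64 (blk 6, set 0) → MISS  vc=[4]
2: 0x6a (blk 6, set 0) → L1-HIT  vc=[4]
3: 0x65 (blk 6, set 0) → L1-HIT  vc=[4]
4: 0x8f (blk 8, set 0) → MISS  vc=[4, 6]
5: 0x4b (blk 4, set 0) → VC-HIT  vc=[8, 6]
6: 0x6a (blk 6, set 0) → VC-HIT  vc=[8, 4]
7: 0xcf (blk 12, set 0) → MISS  vc=[8, 4, 6]
8: 0x67 (blk 6, set 0) → VC-HIT  vc=[8, 4, 12]
9: 0xcf (blk 12, set 0) → VC-HIT  vc=[8, 4, 6]
10: 0xcc (blk 12, set 0) → L1-HIT  vc=[8, 4, 6]
11: 0x41 (blk 4, set 0) → VC-HIT  vc=[8, 12, 6]
12: 0xc7 (blk 12, set 0) → VC-HIT  vc=[8, 4, 6]
13: 0xc7 (blk 12, set 0) → L1-HIT  vc=[8, 4, 6]
14: 0x88 (blk 8, set 0) → VC-HIT  vc=[12, 4, 6]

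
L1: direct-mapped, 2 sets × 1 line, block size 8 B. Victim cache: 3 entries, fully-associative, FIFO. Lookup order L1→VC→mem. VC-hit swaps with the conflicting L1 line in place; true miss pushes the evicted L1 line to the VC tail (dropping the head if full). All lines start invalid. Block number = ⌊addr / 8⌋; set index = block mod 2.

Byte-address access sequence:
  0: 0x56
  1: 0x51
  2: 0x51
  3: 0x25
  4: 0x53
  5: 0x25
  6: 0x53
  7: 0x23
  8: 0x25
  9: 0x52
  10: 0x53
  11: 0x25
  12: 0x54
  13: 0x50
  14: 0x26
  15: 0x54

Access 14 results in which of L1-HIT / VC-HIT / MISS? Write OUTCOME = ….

OUTCOME = VC-HIT

#0 0x56→b10/s0 MISS; vc=[]
#1 0x51→b10/s0 L1-HIT; vc=[]
#2 0x51→b10/s0 L1-HIT; vc=[]
#3 0x25→b4/s0 MISS; vc=[10]
#4 0x53→b10/s0 VC-HIT; vc=[4]
#5 0x25→b4/s0 VC-HIT; vc=[10]
#6 0x53→b10/s0 VC-HIT; vc=[4]
#7 0x23→b4/s0 VC-HIT; vc=[10]
#8 0x25→b4/s0 L1-HIT; vc=[10]
#9 0x52→b10/s0 VC-HIT; vc=[4]
#10 0x53→b10/s0 L1-HIT; vc=[4]
#11 0x25→b4/s0 VC-HIT; vc=[10]
#12 0x54→b10/s0 VC-HIT; vc=[4]
#13 0x50→b10/s0 L1-HIT; vc=[4]
#14 0x26→b4/s0 VC-HIT; vc=[10]
#15 0x54→b10/s0 VC-HIT; vc=[4]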